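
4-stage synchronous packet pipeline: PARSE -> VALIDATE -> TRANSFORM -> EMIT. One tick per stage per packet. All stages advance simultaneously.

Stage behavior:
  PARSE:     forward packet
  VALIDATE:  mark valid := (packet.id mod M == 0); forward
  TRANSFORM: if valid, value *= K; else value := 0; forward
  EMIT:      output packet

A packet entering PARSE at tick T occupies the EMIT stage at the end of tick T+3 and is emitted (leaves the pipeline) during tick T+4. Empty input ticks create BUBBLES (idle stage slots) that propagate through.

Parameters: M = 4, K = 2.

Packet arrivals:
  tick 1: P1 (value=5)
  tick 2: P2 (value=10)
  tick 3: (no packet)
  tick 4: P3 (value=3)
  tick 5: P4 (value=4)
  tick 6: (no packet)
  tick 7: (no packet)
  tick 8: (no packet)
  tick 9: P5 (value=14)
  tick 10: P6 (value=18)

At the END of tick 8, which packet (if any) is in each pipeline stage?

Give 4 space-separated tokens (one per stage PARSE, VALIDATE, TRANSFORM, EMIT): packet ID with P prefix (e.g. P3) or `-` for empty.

Tick 1: [PARSE:P1(v=5,ok=F), VALIDATE:-, TRANSFORM:-, EMIT:-] out:-; in:P1
Tick 2: [PARSE:P2(v=10,ok=F), VALIDATE:P1(v=5,ok=F), TRANSFORM:-, EMIT:-] out:-; in:P2
Tick 3: [PARSE:-, VALIDATE:P2(v=10,ok=F), TRANSFORM:P1(v=0,ok=F), EMIT:-] out:-; in:-
Tick 4: [PARSE:P3(v=3,ok=F), VALIDATE:-, TRANSFORM:P2(v=0,ok=F), EMIT:P1(v=0,ok=F)] out:-; in:P3
Tick 5: [PARSE:P4(v=4,ok=F), VALIDATE:P3(v=3,ok=F), TRANSFORM:-, EMIT:P2(v=0,ok=F)] out:P1(v=0); in:P4
Tick 6: [PARSE:-, VALIDATE:P4(v=4,ok=T), TRANSFORM:P3(v=0,ok=F), EMIT:-] out:P2(v=0); in:-
Tick 7: [PARSE:-, VALIDATE:-, TRANSFORM:P4(v=8,ok=T), EMIT:P3(v=0,ok=F)] out:-; in:-
Tick 8: [PARSE:-, VALIDATE:-, TRANSFORM:-, EMIT:P4(v=8,ok=T)] out:P3(v=0); in:-
At end of tick 8: ['-', '-', '-', 'P4']

Answer: - - - P4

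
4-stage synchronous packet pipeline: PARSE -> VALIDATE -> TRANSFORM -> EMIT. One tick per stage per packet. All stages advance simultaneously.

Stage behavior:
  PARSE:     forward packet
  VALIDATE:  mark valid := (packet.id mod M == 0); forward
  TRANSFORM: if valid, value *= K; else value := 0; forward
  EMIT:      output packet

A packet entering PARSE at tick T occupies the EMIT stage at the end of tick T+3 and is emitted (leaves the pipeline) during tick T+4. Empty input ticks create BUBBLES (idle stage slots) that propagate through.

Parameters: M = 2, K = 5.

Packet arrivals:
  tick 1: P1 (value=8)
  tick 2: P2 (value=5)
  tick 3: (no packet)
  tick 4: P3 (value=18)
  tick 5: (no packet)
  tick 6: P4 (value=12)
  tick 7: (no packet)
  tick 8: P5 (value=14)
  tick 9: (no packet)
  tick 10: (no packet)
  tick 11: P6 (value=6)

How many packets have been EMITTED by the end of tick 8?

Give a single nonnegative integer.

Answer: 3

Derivation:
Tick 1: [PARSE:P1(v=8,ok=F), VALIDATE:-, TRANSFORM:-, EMIT:-] out:-; in:P1
Tick 2: [PARSE:P2(v=5,ok=F), VALIDATE:P1(v=8,ok=F), TRANSFORM:-, EMIT:-] out:-; in:P2
Tick 3: [PARSE:-, VALIDATE:P2(v=5,ok=T), TRANSFORM:P1(v=0,ok=F), EMIT:-] out:-; in:-
Tick 4: [PARSE:P3(v=18,ok=F), VALIDATE:-, TRANSFORM:P2(v=25,ok=T), EMIT:P1(v=0,ok=F)] out:-; in:P3
Tick 5: [PARSE:-, VALIDATE:P3(v=18,ok=F), TRANSFORM:-, EMIT:P2(v=25,ok=T)] out:P1(v=0); in:-
Tick 6: [PARSE:P4(v=12,ok=F), VALIDATE:-, TRANSFORM:P3(v=0,ok=F), EMIT:-] out:P2(v=25); in:P4
Tick 7: [PARSE:-, VALIDATE:P4(v=12,ok=T), TRANSFORM:-, EMIT:P3(v=0,ok=F)] out:-; in:-
Tick 8: [PARSE:P5(v=14,ok=F), VALIDATE:-, TRANSFORM:P4(v=60,ok=T), EMIT:-] out:P3(v=0); in:P5
Emitted by tick 8: ['P1', 'P2', 'P3']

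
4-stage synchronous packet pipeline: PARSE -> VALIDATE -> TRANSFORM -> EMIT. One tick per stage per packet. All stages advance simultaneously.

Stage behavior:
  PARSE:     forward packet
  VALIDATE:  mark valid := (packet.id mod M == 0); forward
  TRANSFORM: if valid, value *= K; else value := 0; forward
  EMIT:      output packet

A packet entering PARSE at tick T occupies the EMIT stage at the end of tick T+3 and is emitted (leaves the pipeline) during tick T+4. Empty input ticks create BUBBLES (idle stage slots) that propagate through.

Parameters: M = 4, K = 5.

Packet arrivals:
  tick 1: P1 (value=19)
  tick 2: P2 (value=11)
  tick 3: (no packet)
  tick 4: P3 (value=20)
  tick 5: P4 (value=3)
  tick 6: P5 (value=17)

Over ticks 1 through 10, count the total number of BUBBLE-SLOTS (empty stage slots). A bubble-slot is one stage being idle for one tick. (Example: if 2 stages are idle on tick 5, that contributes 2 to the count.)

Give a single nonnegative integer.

Answer: 20

Derivation:
Tick 1: [PARSE:P1(v=19,ok=F), VALIDATE:-, TRANSFORM:-, EMIT:-] out:-; bubbles=3
Tick 2: [PARSE:P2(v=11,ok=F), VALIDATE:P1(v=19,ok=F), TRANSFORM:-, EMIT:-] out:-; bubbles=2
Tick 3: [PARSE:-, VALIDATE:P2(v=11,ok=F), TRANSFORM:P1(v=0,ok=F), EMIT:-] out:-; bubbles=2
Tick 4: [PARSE:P3(v=20,ok=F), VALIDATE:-, TRANSFORM:P2(v=0,ok=F), EMIT:P1(v=0,ok=F)] out:-; bubbles=1
Tick 5: [PARSE:P4(v=3,ok=F), VALIDATE:P3(v=20,ok=F), TRANSFORM:-, EMIT:P2(v=0,ok=F)] out:P1(v=0); bubbles=1
Tick 6: [PARSE:P5(v=17,ok=F), VALIDATE:P4(v=3,ok=T), TRANSFORM:P3(v=0,ok=F), EMIT:-] out:P2(v=0); bubbles=1
Tick 7: [PARSE:-, VALIDATE:P5(v=17,ok=F), TRANSFORM:P4(v=15,ok=T), EMIT:P3(v=0,ok=F)] out:-; bubbles=1
Tick 8: [PARSE:-, VALIDATE:-, TRANSFORM:P5(v=0,ok=F), EMIT:P4(v=15,ok=T)] out:P3(v=0); bubbles=2
Tick 9: [PARSE:-, VALIDATE:-, TRANSFORM:-, EMIT:P5(v=0,ok=F)] out:P4(v=15); bubbles=3
Tick 10: [PARSE:-, VALIDATE:-, TRANSFORM:-, EMIT:-] out:P5(v=0); bubbles=4
Total bubble-slots: 20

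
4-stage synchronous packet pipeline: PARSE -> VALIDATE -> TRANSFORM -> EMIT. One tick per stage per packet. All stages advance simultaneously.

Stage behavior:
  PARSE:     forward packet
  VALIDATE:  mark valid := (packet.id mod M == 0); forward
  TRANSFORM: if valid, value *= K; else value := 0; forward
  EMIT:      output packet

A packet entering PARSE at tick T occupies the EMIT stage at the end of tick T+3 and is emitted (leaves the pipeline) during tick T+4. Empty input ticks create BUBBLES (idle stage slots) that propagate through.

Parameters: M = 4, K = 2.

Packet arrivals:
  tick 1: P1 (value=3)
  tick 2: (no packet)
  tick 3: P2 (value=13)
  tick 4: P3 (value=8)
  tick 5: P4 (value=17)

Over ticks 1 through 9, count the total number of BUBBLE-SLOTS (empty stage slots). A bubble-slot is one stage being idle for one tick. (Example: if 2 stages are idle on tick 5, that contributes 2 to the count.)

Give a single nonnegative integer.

Tick 1: [PARSE:P1(v=3,ok=F), VALIDATE:-, TRANSFORM:-, EMIT:-] out:-; bubbles=3
Tick 2: [PARSE:-, VALIDATE:P1(v=3,ok=F), TRANSFORM:-, EMIT:-] out:-; bubbles=3
Tick 3: [PARSE:P2(v=13,ok=F), VALIDATE:-, TRANSFORM:P1(v=0,ok=F), EMIT:-] out:-; bubbles=2
Tick 4: [PARSE:P3(v=8,ok=F), VALIDATE:P2(v=13,ok=F), TRANSFORM:-, EMIT:P1(v=0,ok=F)] out:-; bubbles=1
Tick 5: [PARSE:P4(v=17,ok=F), VALIDATE:P3(v=8,ok=F), TRANSFORM:P2(v=0,ok=F), EMIT:-] out:P1(v=0); bubbles=1
Tick 6: [PARSE:-, VALIDATE:P4(v=17,ok=T), TRANSFORM:P3(v=0,ok=F), EMIT:P2(v=0,ok=F)] out:-; bubbles=1
Tick 7: [PARSE:-, VALIDATE:-, TRANSFORM:P4(v=34,ok=T), EMIT:P3(v=0,ok=F)] out:P2(v=0); bubbles=2
Tick 8: [PARSE:-, VALIDATE:-, TRANSFORM:-, EMIT:P4(v=34,ok=T)] out:P3(v=0); bubbles=3
Tick 9: [PARSE:-, VALIDATE:-, TRANSFORM:-, EMIT:-] out:P4(v=34); bubbles=4
Total bubble-slots: 20

Answer: 20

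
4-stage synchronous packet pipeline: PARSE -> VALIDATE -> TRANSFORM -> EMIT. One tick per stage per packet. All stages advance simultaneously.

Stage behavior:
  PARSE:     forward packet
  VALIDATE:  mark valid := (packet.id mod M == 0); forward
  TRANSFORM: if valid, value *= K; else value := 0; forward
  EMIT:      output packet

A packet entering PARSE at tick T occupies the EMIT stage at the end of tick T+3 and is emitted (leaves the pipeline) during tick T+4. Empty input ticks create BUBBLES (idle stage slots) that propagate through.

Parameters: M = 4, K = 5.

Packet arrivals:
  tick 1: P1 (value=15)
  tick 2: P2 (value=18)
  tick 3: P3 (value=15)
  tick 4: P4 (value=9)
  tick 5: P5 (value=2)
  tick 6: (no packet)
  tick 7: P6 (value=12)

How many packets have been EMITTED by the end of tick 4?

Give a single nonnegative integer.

Tick 1: [PARSE:P1(v=15,ok=F), VALIDATE:-, TRANSFORM:-, EMIT:-] out:-; in:P1
Tick 2: [PARSE:P2(v=18,ok=F), VALIDATE:P1(v=15,ok=F), TRANSFORM:-, EMIT:-] out:-; in:P2
Tick 3: [PARSE:P3(v=15,ok=F), VALIDATE:P2(v=18,ok=F), TRANSFORM:P1(v=0,ok=F), EMIT:-] out:-; in:P3
Tick 4: [PARSE:P4(v=9,ok=F), VALIDATE:P3(v=15,ok=F), TRANSFORM:P2(v=0,ok=F), EMIT:P1(v=0,ok=F)] out:-; in:P4
Emitted by tick 4: []

Answer: 0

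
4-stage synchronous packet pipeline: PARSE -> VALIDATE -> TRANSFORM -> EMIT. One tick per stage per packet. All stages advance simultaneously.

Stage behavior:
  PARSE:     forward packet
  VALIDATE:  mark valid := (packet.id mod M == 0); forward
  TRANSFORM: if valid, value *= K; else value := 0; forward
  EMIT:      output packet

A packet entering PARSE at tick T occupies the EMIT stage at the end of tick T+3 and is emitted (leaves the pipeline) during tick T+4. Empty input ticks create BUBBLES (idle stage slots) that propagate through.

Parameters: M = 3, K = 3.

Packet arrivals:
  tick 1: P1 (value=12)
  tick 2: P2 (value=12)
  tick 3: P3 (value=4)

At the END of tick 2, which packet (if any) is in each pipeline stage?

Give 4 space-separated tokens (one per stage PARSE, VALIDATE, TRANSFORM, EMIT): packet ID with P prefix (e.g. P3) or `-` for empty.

Answer: P2 P1 - -

Derivation:
Tick 1: [PARSE:P1(v=12,ok=F), VALIDATE:-, TRANSFORM:-, EMIT:-] out:-; in:P1
Tick 2: [PARSE:P2(v=12,ok=F), VALIDATE:P1(v=12,ok=F), TRANSFORM:-, EMIT:-] out:-; in:P2
At end of tick 2: ['P2', 'P1', '-', '-']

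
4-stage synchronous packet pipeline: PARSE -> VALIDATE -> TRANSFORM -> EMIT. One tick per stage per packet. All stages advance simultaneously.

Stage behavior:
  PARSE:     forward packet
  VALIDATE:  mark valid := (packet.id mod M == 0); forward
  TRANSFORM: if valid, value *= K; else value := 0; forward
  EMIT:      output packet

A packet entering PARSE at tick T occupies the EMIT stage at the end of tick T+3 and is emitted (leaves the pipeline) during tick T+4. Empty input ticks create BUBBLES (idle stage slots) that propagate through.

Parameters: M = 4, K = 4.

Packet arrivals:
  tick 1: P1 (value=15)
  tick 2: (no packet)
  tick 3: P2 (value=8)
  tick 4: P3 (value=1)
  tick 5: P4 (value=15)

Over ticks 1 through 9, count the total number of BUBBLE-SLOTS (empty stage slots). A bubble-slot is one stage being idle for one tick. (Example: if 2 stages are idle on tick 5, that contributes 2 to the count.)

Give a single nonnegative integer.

Answer: 20

Derivation:
Tick 1: [PARSE:P1(v=15,ok=F), VALIDATE:-, TRANSFORM:-, EMIT:-] out:-; bubbles=3
Tick 2: [PARSE:-, VALIDATE:P1(v=15,ok=F), TRANSFORM:-, EMIT:-] out:-; bubbles=3
Tick 3: [PARSE:P2(v=8,ok=F), VALIDATE:-, TRANSFORM:P1(v=0,ok=F), EMIT:-] out:-; bubbles=2
Tick 4: [PARSE:P3(v=1,ok=F), VALIDATE:P2(v=8,ok=F), TRANSFORM:-, EMIT:P1(v=0,ok=F)] out:-; bubbles=1
Tick 5: [PARSE:P4(v=15,ok=F), VALIDATE:P3(v=1,ok=F), TRANSFORM:P2(v=0,ok=F), EMIT:-] out:P1(v=0); bubbles=1
Tick 6: [PARSE:-, VALIDATE:P4(v=15,ok=T), TRANSFORM:P3(v=0,ok=F), EMIT:P2(v=0,ok=F)] out:-; bubbles=1
Tick 7: [PARSE:-, VALIDATE:-, TRANSFORM:P4(v=60,ok=T), EMIT:P3(v=0,ok=F)] out:P2(v=0); bubbles=2
Tick 8: [PARSE:-, VALIDATE:-, TRANSFORM:-, EMIT:P4(v=60,ok=T)] out:P3(v=0); bubbles=3
Tick 9: [PARSE:-, VALIDATE:-, TRANSFORM:-, EMIT:-] out:P4(v=60); bubbles=4
Total bubble-slots: 20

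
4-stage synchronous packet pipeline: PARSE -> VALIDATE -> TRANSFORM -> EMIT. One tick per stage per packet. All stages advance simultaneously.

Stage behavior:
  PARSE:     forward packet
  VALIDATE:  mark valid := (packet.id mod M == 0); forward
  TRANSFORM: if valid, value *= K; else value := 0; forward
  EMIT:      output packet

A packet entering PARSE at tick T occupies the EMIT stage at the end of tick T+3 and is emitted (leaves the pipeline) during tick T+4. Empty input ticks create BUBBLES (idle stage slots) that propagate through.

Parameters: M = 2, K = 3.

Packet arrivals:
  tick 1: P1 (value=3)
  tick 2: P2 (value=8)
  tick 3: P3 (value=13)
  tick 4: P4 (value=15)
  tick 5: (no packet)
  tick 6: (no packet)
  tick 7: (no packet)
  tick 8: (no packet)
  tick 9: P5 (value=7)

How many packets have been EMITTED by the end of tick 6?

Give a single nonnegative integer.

Tick 1: [PARSE:P1(v=3,ok=F), VALIDATE:-, TRANSFORM:-, EMIT:-] out:-; in:P1
Tick 2: [PARSE:P2(v=8,ok=F), VALIDATE:P1(v=3,ok=F), TRANSFORM:-, EMIT:-] out:-; in:P2
Tick 3: [PARSE:P3(v=13,ok=F), VALIDATE:P2(v=8,ok=T), TRANSFORM:P1(v=0,ok=F), EMIT:-] out:-; in:P3
Tick 4: [PARSE:P4(v=15,ok=F), VALIDATE:P3(v=13,ok=F), TRANSFORM:P2(v=24,ok=T), EMIT:P1(v=0,ok=F)] out:-; in:P4
Tick 5: [PARSE:-, VALIDATE:P4(v=15,ok=T), TRANSFORM:P3(v=0,ok=F), EMIT:P2(v=24,ok=T)] out:P1(v=0); in:-
Tick 6: [PARSE:-, VALIDATE:-, TRANSFORM:P4(v=45,ok=T), EMIT:P3(v=0,ok=F)] out:P2(v=24); in:-
Emitted by tick 6: ['P1', 'P2']

Answer: 2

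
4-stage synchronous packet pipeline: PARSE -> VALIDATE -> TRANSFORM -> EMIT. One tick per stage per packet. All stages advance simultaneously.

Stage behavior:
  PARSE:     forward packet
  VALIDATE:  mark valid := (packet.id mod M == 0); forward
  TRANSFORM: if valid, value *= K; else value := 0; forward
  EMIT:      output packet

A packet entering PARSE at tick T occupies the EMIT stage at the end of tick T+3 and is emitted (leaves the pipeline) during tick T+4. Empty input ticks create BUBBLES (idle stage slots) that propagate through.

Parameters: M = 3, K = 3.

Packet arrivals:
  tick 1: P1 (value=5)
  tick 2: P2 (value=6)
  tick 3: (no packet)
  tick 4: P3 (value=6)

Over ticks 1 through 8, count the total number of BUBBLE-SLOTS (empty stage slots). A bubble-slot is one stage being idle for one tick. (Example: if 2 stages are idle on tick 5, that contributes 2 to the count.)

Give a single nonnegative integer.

Tick 1: [PARSE:P1(v=5,ok=F), VALIDATE:-, TRANSFORM:-, EMIT:-] out:-; bubbles=3
Tick 2: [PARSE:P2(v=6,ok=F), VALIDATE:P1(v=5,ok=F), TRANSFORM:-, EMIT:-] out:-; bubbles=2
Tick 3: [PARSE:-, VALIDATE:P2(v=6,ok=F), TRANSFORM:P1(v=0,ok=F), EMIT:-] out:-; bubbles=2
Tick 4: [PARSE:P3(v=6,ok=F), VALIDATE:-, TRANSFORM:P2(v=0,ok=F), EMIT:P1(v=0,ok=F)] out:-; bubbles=1
Tick 5: [PARSE:-, VALIDATE:P3(v=6,ok=T), TRANSFORM:-, EMIT:P2(v=0,ok=F)] out:P1(v=0); bubbles=2
Tick 6: [PARSE:-, VALIDATE:-, TRANSFORM:P3(v=18,ok=T), EMIT:-] out:P2(v=0); bubbles=3
Tick 7: [PARSE:-, VALIDATE:-, TRANSFORM:-, EMIT:P3(v=18,ok=T)] out:-; bubbles=3
Tick 8: [PARSE:-, VALIDATE:-, TRANSFORM:-, EMIT:-] out:P3(v=18); bubbles=4
Total bubble-slots: 20

Answer: 20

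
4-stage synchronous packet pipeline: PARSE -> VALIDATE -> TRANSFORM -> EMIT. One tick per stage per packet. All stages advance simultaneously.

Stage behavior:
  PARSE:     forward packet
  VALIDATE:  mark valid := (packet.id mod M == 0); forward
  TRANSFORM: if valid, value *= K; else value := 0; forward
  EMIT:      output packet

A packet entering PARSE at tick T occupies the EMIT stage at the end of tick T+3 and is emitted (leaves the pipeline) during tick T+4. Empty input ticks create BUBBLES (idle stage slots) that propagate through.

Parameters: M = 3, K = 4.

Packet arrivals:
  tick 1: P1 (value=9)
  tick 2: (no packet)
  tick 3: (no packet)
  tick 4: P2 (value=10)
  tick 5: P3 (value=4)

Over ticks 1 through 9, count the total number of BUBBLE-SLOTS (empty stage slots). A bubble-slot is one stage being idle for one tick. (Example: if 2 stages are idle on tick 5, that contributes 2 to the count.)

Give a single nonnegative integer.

Tick 1: [PARSE:P1(v=9,ok=F), VALIDATE:-, TRANSFORM:-, EMIT:-] out:-; bubbles=3
Tick 2: [PARSE:-, VALIDATE:P1(v=9,ok=F), TRANSFORM:-, EMIT:-] out:-; bubbles=3
Tick 3: [PARSE:-, VALIDATE:-, TRANSFORM:P1(v=0,ok=F), EMIT:-] out:-; bubbles=3
Tick 4: [PARSE:P2(v=10,ok=F), VALIDATE:-, TRANSFORM:-, EMIT:P1(v=0,ok=F)] out:-; bubbles=2
Tick 5: [PARSE:P3(v=4,ok=F), VALIDATE:P2(v=10,ok=F), TRANSFORM:-, EMIT:-] out:P1(v=0); bubbles=2
Tick 6: [PARSE:-, VALIDATE:P3(v=4,ok=T), TRANSFORM:P2(v=0,ok=F), EMIT:-] out:-; bubbles=2
Tick 7: [PARSE:-, VALIDATE:-, TRANSFORM:P3(v=16,ok=T), EMIT:P2(v=0,ok=F)] out:-; bubbles=2
Tick 8: [PARSE:-, VALIDATE:-, TRANSFORM:-, EMIT:P3(v=16,ok=T)] out:P2(v=0); bubbles=3
Tick 9: [PARSE:-, VALIDATE:-, TRANSFORM:-, EMIT:-] out:P3(v=16); bubbles=4
Total bubble-slots: 24

Answer: 24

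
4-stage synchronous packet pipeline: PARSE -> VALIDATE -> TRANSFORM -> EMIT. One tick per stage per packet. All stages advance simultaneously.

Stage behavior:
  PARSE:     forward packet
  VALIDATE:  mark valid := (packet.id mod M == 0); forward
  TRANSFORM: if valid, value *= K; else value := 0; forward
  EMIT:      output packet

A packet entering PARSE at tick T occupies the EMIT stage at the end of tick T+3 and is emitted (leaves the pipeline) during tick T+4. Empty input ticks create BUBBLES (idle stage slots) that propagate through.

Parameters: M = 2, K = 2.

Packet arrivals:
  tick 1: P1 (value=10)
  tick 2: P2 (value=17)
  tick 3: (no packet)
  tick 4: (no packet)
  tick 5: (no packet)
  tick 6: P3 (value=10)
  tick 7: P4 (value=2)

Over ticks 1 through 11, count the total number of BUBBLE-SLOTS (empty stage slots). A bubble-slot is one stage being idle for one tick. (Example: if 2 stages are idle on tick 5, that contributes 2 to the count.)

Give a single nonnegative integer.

Answer: 28

Derivation:
Tick 1: [PARSE:P1(v=10,ok=F), VALIDATE:-, TRANSFORM:-, EMIT:-] out:-; bubbles=3
Tick 2: [PARSE:P2(v=17,ok=F), VALIDATE:P1(v=10,ok=F), TRANSFORM:-, EMIT:-] out:-; bubbles=2
Tick 3: [PARSE:-, VALIDATE:P2(v=17,ok=T), TRANSFORM:P1(v=0,ok=F), EMIT:-] out:-; bubbles=2
Tick 4: [PARSE:-, VALIDATE:-, TRANSFORM:P2(v=34,ok=T), EMIT:P1(v=0,ok=F)] out:-; bubbles=2
Tick 5: [PARSE:-, VALIDATE:-, TRANSFORM:-, EMIT:P2(v=34,ok=T)] out:P1(v=0); bubbles=3
Tick 6: [PARSE:P3(v=10,ok=F), VALIDATE:-, TRANSFORM:-, EMIT:-] out:P2(v=34); bubbles=3
Tick 7: [PARSE:P4(v=2,ok=F), VALIDATE:P3(v=10,ok=F), TRANSFORM:-, EMIT:-] out:-; bubbles=2
Tick 8: [PARSE:-, VALIDATE:P4(v=2,ok=T), TRANSFORM:P3(v=0,ok=F), EMIT:-] out:-; bubbles=2
Tick 9: [PARSE:-, VALIDATE:-, TRANSFORM:P4(v=4,ok=T), EMIT:P3(v=0,ok=F)] out:-; bubbles=2
Tick 10: [PARSE:-, VALIDATE:-, TRANSFORM:-, EMIT:P4(v=4,ok=T)] out:P3(v=0); bubbles=3
Tick 11: [PARSE:-, VALIDATE:-, TRANSFORM:-, EMIT:-] out:P4(v=4); bubbles=4
Total bubble-slots: 28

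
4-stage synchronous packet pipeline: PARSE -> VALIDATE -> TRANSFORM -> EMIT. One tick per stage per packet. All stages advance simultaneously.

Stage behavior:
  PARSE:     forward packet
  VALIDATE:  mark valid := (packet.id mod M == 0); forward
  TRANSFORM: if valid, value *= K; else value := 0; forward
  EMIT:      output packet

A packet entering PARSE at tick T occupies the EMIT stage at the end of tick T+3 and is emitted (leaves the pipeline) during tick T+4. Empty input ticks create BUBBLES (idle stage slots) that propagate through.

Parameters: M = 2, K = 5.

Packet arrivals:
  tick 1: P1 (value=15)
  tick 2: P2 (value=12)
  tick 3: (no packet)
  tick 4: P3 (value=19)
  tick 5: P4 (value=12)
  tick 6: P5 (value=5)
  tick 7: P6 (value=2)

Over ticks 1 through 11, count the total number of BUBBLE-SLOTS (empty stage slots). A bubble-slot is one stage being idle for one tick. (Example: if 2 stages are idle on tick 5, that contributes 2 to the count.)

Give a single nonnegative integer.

Answer: 20

Derivation:
Tick 1: [PARSE:P1(v=15,ok=F), VALIDATE:-, TRANSFORM:-, EMIT:-] out:-; bubbles=3
Tick 2: [PARSE:P2(v=12,ok=F), VALIDATE:P1(v=15,ok=F), TRANSFORM:-, EMIT:-] out:-; bubbles=2
Tick 3: [PARSE:-, VALIDATE:P2(v=12,ok=T), TRANSFORM:P1(v=0,ok=F), EMIT:-] out:-; bubbles=2
Tick 4: [PARSE:P3(v=19,ok=F), VALIDATE:-, TRANSFORM:P2(v=60,ok=T), EMIT:P1(v=0,ok=F)] out:-; bubbles=1
Tick 5: [PARSE:P4(v=12,ok=F), VALIDATE:P3(v=19,ok=F), TRANSFORM:-, EMIT:P2(v=60,ok=T)] out:P1(v=0); bubbles=1
Tick 6: [PARSE:P5(v=5,ok=F), VALIDATE:P4(v=12,ok=T), TRANSFORM:P3(v=0,ok=F), EMIT:-] out:P2(v=60); bubbles=1
Tick 7: [PARSE:P6(v=2,ok=F), VALIDATE:P5(v=5,ok=F), TRANSFORM:P4(v=60,ok=T), EMIT:P3(v=0,ok=F)] out:-; bubbles=0
Tick 8: [PARSE:-, VALIDATE:P6(v=2,ok=T), TRANSFORM:P5(v=0,ok=F), EMIT:P4(v=60,ok=T)] out:P3(v=0); bubbles=1
Tick 9: [PARSE:-, VALIDATE:-, TRANSFORM:P6(v=10,ok=T), EMIT:P5(v=0,ok=F)] out:P4(v=60); bubbles=2
Tick 10: [PARSE:-, VALIDATE:-, TRANSFORM:-, EMIT:P6(v=10,ok=T)] out:P5(v=0); bubbles=3
Tick 11: [PARSE:-, VALIDATE:-, TRANSFORM:-, EMIT:-] out:P6(v=10); bubbles=4
Total bubble-slots: 20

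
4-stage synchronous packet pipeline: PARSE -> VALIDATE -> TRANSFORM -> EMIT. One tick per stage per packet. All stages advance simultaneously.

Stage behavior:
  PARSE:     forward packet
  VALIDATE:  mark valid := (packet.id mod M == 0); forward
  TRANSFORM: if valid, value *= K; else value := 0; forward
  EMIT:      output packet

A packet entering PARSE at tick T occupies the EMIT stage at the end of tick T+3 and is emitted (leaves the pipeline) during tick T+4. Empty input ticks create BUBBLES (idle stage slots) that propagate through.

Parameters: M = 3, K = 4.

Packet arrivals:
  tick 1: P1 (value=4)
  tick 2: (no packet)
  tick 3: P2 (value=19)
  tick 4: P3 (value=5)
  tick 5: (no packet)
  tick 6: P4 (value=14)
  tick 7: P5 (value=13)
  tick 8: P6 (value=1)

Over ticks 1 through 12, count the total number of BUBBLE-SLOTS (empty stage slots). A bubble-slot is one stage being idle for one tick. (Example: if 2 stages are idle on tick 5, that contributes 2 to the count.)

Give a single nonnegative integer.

Answer: 24

Derivation:
Tick 1: [PARSE:P1(v=4,ok=F), VALIDATE:-, TRANSFORM:-, EMIT:-] out:-; bubbles=3
Tick 2: [PARSE:-, VALIDATE:P1(v=4,ok=F), TRANSFORM:-, EMIT:-] out:-; bubbles=3
Tick 3: [PARSE:P2(v=19,ok=F), VALIDATE:-, TRANSFORM:P1(v=0,ok=F), EMIT:-] out:-; bubbles=2
Tick 4: [PARSE:P3(v=5,ok=F), VALIDATE:P2(v=19,ok=F), TRANSFORM:-, EMIT:P1(v=0,ok=F)] out:-; bubbles=1
Tick 5: [PARSE:-, VALIDATE:P3(v=5,ok=T), TRANSFORM:P2(v=0,ok=F), EMIT:-] out:P1(v=0); bubbles=2
Tick 6: [PARSE:P4(v=14,ok=F), VALIDATE:-, TRANSFORM:P3(v=20,ok=T), EMIT:P2(v=0,ok=F)] out:-; bubbles=1
Tick 7: [PARSE:P5(v=13,ok=F), VALIDATE:P4(v=14,ok=F), TRANSFORM:-, EMIT:P3(v=20,ok=T)] out:P2(v=0); bubbles=1
Tick 8: [PARSE:P6(v=1,ok=F), VALIDATE:P5(v=13,ok=F), TRANSFORM:P4(v=0,ok=F), EMIT:-] out:P3(v=20); bubbles=1
Tick 9: [PARSE:-, VALIDATE:P6(v=1,ok=T), TRANSFORM:P5(v=0,ok=F), EMIT:P4(v=0,ok=F)] out:-; bubbles=1
Tick 10: [PARSE:-, VALIDATE:-, TRANSFORM:P6(v=4,ok=T), EMIT:P5(v=0,ok=F)] out:P4(v=0); bubbles=2
Tick 11: [PARSE:-, VALIDATE:-, TRANSFORM:-, EMIT:P6(v=4,ok=T)] out:P5(v=0); bubbles=3
Tick 12: [PARSE:-, VALIDATE:-, TRANSFORM:-, EMIT:-] out:P6(v=4); bubbles=4
Total bubble-slots: 24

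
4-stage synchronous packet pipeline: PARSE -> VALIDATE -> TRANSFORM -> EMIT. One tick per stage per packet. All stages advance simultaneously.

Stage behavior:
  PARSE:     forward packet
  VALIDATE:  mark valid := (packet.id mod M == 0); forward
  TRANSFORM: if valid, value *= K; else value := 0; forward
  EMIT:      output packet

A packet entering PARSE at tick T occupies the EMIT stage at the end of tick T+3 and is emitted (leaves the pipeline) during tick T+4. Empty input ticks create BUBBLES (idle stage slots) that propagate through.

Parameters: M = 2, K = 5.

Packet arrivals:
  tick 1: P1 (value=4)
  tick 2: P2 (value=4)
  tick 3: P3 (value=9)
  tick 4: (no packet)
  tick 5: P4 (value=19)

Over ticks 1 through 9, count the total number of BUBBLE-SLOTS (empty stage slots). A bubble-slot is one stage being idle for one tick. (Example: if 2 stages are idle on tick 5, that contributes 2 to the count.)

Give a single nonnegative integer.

Tick 1: [PARSE:P1(v=4,ok=F), VALIDATE:-, TRANSFORM:-, EMIT:-] out:-; bubbles=3
Tick 2: [PARSE:P2(v=4,ok=F), VALIDATE:P1(v=4,ok=F), TRANSFORM:-, EMIT:-] out:-; bubbles=2
Tick 3: [PARSE:P3(v=9,ok=F), VALIDATE:P2(v=4,ok=T), TRANSFORM:P1(v=0,ok=F), EMIT:-] out:-; bubbles=1
Tick 4: [PARSE:-, VALIDATE:P3(v=9,ok=F), TRANSFORM:P2(v=20,ok=T), EMIT:P1(v=0,ok=F)] out:-; bubbles=1
Tick 5: [PARSE:P4(v=19,ok=F), VALIDATE:-, TRANSFORM:P3(v=0,ok=F), EMIT:P2(v=20,ok=T)] out:P1(v=0); bubbles=1
Tick 6: [PARSE:-, VALIDATE:P4(v=19,ok=T), TRANSFORM:-, EMIT:P3(v=0,ok=F)] out:P2(v=20); bubbles=2
Tick 7: [PARSE:-, VALIDATE:-, TRANSFORM:P4(v=95,ok=T), EMIT:-] out:P3(v=0); bubbles=3
Tick 8: [PARSE:-, VALIDATE:-, TRANSFORM:-, EMIT:P4(v=95,ok=T)] out:-; bubbles=3
Tick 9: [PARSE:-, VALIDATE:-, TRANSFORM:-, EMIT:-] out:P4(v=95); bubbles=4
Total bubble-slots: 20

Answer: 20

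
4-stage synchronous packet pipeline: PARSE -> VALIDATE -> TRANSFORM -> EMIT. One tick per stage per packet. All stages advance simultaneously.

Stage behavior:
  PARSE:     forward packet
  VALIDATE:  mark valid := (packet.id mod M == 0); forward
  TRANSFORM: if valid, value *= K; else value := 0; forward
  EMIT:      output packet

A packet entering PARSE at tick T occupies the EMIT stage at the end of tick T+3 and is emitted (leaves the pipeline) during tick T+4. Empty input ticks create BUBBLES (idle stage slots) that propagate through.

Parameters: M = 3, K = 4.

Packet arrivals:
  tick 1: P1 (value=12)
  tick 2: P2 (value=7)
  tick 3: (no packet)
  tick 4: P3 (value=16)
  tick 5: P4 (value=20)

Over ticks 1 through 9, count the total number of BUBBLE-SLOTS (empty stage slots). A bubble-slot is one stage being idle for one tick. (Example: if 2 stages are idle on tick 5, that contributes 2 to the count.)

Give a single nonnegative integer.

Tick 1: [PARSE:P1(v=12,ok=F), VALIDATE:-, TRANSFORM:-, EMIT:-] out:-; bubbles=3
Tick 2: [PARSE:P2(v=7,ok=F), VALIDATE:P1(v=12,ok=F), TRANSFORM:-, EMIT:-] out:-; bubbles=2
Tick 3: [PARSE:-, VALIDATE:P2(v=7,ok=F), TRANSFORM:P1(v=0,ok=F), EMIT:-] out:-; bubbles=2
Tick 4: [PARSE:P3(v=16,ok=F), VALIDATE:-, TRANSFORM:P2(v=0,ok=F), EMIT:P1(v=0,ok=F)] out:-; bubbles=1
Tick 5: [PARSE:P4(v=20,ok=F), VALIDATE:P3(v=16,ok=T), TRANSFORM:-, EMIT:P2(v=0,ok=F)] out:P1(v=0); bubbles=1
Tick 6: [PARSE:-, VALIDATE:P4(v=20,ok=F), TRANSFORM:P3(v=64,ok=T), EMIT:-] out:P2(v=0); bubbles=2
Tick 7: [PARSE:-, VALIDATE:-, TRANSFORM:P4(v=0,ok=F), EMIT:P3(v=64,ok=T)] out:-; bubbles=2
Tick 8: [PARSE:-, VALIDATE:-, TRANSFORM:-, EMIT:P4(v=0,ok=F)] out:P3(v=64); bubbles=3
Tick 9: [PARSE:-, VALIDATE:-, TRANSFORM:-, EMIT:-] out:P4(v=0); bubbles=4
Total bubble-slots: 20

Answer: 20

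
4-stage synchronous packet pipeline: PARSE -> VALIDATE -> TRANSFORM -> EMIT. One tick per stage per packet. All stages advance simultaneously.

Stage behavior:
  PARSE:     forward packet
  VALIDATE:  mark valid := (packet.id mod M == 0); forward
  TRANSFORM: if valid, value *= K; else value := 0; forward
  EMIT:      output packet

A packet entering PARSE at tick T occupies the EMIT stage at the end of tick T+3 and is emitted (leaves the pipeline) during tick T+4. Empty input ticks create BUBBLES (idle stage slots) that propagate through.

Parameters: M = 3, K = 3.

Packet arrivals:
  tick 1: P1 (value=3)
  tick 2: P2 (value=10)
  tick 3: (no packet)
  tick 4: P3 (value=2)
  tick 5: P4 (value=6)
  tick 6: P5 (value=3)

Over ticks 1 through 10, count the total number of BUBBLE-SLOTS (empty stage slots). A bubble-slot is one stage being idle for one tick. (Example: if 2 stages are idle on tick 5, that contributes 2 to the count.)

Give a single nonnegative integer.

Answer: 20

Derivation:
Tick 1: [PARSE:P1(v=3,ok=F), VALIDATE:-, TRANSFORM:-, EMIT:-] out:-; bubbles=3
Tick 2: [PARSE:P2(v=10,ok=F), VALIDATE:P1(v=3,ok=F), TRANSFORM:-, EMIT:-] out:-; bubbles=2
Tick 3: [PARSE:-, VALIDATE:P2(v=10,ok=F), TRANSFORM:P1(v=0,ok=F), EMIT:-] out:-; bubbles=2
Tick 4: [PARSE:P3(v=2,ok=F), VALIDATE:-, TRANSFORM:P2(v=0,ok=F), EMIT:P1(v=0,ok=F)] out:-; bubbles=1
Tick 5: [PARSE:P4(v=6,ok=F), VALIDATE:P3(v=2,ok=T), TRANSFORM:-, EMIT:P2(v=0,ok=F)] out:P1(v=0); bubbles=1
Tick 6: [PARSE:P5(v=3,ok=F), VALIDATE:P4(v=6,ok=F), TRANSFORM:P3(v=6,ok=T), EMIT:-] out:P2(v=0); bubbles=1
Tick 7: [PARSE:-, VALIDATE:P5(v=3,ok=F), TRANSFORM:P4(v=0,ok=F), EMIT:P3(v=6,ok=T)] out:-; bubbles=1
Tick 8: [PARSE:-, VALIDATE:-, TRANSFORM:P5(v=0,ok=F), EMIT:P4(v=0,ok=F)] out:P3(v=6); bubbles=2
Tick 9: [PARSE:-, VALIDATE:-, TRANSFORM:-, EMIT:P5(v=0,ok=F)] out:P4(v=0); bubbles=3
Tick 10: [PARSE:-, VALIDATE:-, TRANSFORM:-, EMIT:-] out:P5(v=0); bubbles=4
Total bubble-slots: 20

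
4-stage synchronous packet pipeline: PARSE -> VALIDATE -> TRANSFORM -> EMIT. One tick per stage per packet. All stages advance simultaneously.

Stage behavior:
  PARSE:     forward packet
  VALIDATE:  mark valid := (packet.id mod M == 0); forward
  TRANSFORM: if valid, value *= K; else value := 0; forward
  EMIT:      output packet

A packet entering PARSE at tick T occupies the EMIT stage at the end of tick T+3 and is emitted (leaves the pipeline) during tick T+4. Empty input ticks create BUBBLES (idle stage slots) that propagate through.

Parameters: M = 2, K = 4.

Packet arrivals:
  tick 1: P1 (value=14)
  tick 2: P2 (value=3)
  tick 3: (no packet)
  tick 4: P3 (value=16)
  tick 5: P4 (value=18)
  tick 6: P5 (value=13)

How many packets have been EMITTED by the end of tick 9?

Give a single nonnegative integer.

Tick 1: [PARSE:P1(v=14,ok=F), VALIDATE:-, TRANSFORM:-, EMIT:-] out:-; in:P1
Tick 2: [PARSE:P2(v=3,ok=F), VALIDATE:P1(v=14,ok=F), TRANSFORM:-, EMIT:-] out:-; in:P2
Tick 3: [PARSE:-, VALIDATE:P2(v=3,ok=T), TRANSFORM:P1(v=0,ok=F), EMIT:-] out:-; in:-
Tick 4: [PARSE:P3(v=16,ok=F), VALIDATE:-, TRANSFORM:P2(v=12,ok=T), EMIT:P1(v=0,ok=F)] out:-; in:P3
Tick 5: [PARSE:P4(v=18,ok=F), VALIDATE:P3(v=16,ok=F), TRANSFORM:-, EMIT:P2(v=12,ok=T)] out:P1(v=0); in:P4
Tick 6: [PARSE:P5(v=13,ok=F), VALIDATE:P4(v=18,ok=T), TRANSFORM:P3(v=0,ok=F), EMIT:-] out:P2(v=12); in:P5
Tick 7: [PARSE:-, VALIDATE:P5(v=13,ok=F), TRANSFORM:P4(v=72,ok=T), EMIT:P3(v=0,ok=F)] out:-; in:-
Tick 8: [PARSE:-, VALIDATE:-, TRANSFORM:P5(v=0,ok=F), EMIT:P4(v=72,ok=T)] out:P3(v=0); in:-
Tick 9: [PARSE:-, VALIDATE:-, TRANSFORM:-, EMIT:P5(v=0,ok=F)] out:P4(v=72); in:-
Emitted by tick 9: ['P1', 'P2', 'P3', 'P4']

Answer: 4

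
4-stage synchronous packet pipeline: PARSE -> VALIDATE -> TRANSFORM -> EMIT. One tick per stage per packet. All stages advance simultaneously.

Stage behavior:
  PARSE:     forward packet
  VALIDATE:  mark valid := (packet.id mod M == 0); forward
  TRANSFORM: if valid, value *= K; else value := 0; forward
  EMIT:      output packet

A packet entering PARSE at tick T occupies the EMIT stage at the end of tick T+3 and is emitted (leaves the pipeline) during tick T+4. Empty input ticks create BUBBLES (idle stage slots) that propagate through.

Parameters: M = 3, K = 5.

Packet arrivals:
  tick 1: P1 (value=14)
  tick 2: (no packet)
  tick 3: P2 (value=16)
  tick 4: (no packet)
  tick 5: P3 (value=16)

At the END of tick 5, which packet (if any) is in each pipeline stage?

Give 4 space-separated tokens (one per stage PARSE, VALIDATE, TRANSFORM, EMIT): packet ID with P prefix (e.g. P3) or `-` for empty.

Tick 1: [PARSE:P1(v=14,ok=F), VALIDATE:-, TRANSFORM:-, EMIT:-] out:-; in:P1
Tick 2: [PARSE:-, VALIDATE:P1(v=14,ok=F), TRANSFORM:-, EMIT:-] out:-; in:-
Tick 3: [PARSE:P2(v=16,ok=F), VALIDATE:-, TRANSFORM:P1(v=0,ok=F), EMIT:-] out:-; in:P2
Tick 4: [PARSE:-, VALIDATE:P2(v=16,ok=F), TRANSFORM:-, EMIT:P1(v=0,ok=F)] out:-; in:-
Tick 5: [PARSE:P3(v=16,ok=F), VALIDATE:-, TRANSFORM:P2(v=0,ok=F), EMIT:-] out:P1(v=0); in:P3
At end of tick 5: ['P3', '-', 'P2', '-']

Answer: P3 - P2 -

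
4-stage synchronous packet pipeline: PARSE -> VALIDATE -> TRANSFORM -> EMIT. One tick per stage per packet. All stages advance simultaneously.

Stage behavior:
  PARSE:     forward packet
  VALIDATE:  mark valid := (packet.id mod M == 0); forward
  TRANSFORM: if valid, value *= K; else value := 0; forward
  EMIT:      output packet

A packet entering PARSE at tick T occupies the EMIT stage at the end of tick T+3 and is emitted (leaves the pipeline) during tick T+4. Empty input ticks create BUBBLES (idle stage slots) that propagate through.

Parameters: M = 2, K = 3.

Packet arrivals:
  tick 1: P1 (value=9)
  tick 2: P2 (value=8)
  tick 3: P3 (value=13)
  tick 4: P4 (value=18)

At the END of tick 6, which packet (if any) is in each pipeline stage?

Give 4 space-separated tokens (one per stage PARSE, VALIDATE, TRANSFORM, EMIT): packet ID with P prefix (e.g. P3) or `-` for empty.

Tick 1: [PARSE:P1(v=9,ok=F), VALIDATE:-, TRANSFORM:-, EMIT:-] out:-; in:P1
Tick 2: [PARSE:P2(v=8,ok=F), VALIDATE:P1(v=9,ok=F), TRANSFORM:-, EMIT:-] out:-; in:P2
Tick 3: [PARSE:P3(v=13,ok=F), VALIDATE:P2(v=8,ok=T), TRANSFORM:P1(v=0,ok=F), EMIT:-] out:-; in:P3
Tick 4: [PARSE:P4(v=18,ok=F), VALIDATE:P3(v=13,ok=F), TRANSFORM:P2(v=24,ok=T), EMIT:P1(v=0,ok=F)] out:-; in:P4
Tick 5: [PARSE:-, VALIDATE:P4(v=18,ok=T), TRANSFORM:P3(v=0,ok=F), EMIT:P2(v=24,ok=T)] out:P1(v=0); in:-
Tick 6: [PARSE:-, VALIDATE:-, TRANSFORM:P4(v=54,ok=T), EMIT:P3(v=0,ok=F)] out:P2(v=24); in:-
At end of tick 6: ['-', '-', 'P4', 'P3']

Answer: - - P4 P3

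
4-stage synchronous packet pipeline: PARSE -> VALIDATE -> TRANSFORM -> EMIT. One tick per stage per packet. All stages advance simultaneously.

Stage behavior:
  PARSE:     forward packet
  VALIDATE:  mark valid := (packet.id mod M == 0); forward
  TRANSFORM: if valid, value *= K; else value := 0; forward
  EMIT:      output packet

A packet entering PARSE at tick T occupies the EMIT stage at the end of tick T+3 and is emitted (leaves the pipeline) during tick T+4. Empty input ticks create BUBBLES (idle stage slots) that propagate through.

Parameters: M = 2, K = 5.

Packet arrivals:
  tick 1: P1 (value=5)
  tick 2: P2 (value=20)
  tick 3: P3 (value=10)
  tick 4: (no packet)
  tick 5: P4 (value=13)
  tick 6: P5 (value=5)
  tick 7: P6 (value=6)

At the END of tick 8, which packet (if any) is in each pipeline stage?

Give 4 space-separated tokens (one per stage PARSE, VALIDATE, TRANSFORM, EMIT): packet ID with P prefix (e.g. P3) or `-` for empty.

Answer: - P6 P5 P4

Derivation:
Tick 1: [PARSE:P1(v=5,ok=F), VALIDATE:-, TRANSFORM:-, EMIT:-] out:-; in:P1
Tick 2: [PARSE:P2(v=20,ok=F), VALIDATE:P1(v=5,ok=F), TRANSFORM:-, EMIT:-] out:-; in:P2
Tick 3: [PARSE:P3(v=10,ok=F), VALIDATE:P2(v=20,ok=T), TRANSFORM:P1(v=0,ok=F), EMIT:-] out:-; in:P3
Tick 4: [PARSE:-, VALIDATE:P3(v=10,ok=F), TRANSFORM:P2(v=100,ok=T), EMIT:P1(v=0,ok=F)] out:-; in:-
Tick 5: [PARSE:P4(v=13,ok=F), VALIDATE:-, TRANSFORM:P3(v=0,ok=F), EMIT:P2(v=100,ok=T)] out:P1(v=0); in:P4
Tick 6: [PARSE:P5(v=5,ok=F), VALIDATE:P4(v=13,ok=T), TRANSFORM:-, EMIT:P3(v=0,ok=F)] out:P2(v=100); in:P5
Tick 7: [PARSE:P6(v=6,ok=F), VALIDATE:P5(v=5,ok=F), TRANSFORM:P4(v=65,ok=T), EMIT:-] out:P3(v=0); in:P6
Tick 8: [PARSE:-, VALIDATE:P6(v=6,ok=T), TRANSFORM:P5(v=0,ok=F), EMIT:P4(v=65,ok=T)] out:-; in:-
At end of tick 8: ['-', 'P6', 'P5', 'P4']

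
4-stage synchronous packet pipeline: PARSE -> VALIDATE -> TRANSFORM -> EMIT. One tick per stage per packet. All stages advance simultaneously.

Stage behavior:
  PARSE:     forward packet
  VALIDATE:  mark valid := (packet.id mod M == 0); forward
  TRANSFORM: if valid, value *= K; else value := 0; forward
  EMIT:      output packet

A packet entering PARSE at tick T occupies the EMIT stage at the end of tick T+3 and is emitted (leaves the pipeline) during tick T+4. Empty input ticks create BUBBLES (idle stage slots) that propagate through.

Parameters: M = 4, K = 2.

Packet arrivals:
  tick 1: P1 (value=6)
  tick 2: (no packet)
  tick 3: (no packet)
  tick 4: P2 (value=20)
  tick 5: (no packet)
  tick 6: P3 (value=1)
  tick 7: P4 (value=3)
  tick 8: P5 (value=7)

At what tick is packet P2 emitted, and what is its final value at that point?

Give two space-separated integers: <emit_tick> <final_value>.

Answer: 8 0

Derivation:
Tick 1: [PARSE:P1(v=6,ok=F), VALIDATE:-, TRANSFORM:-, EMIT:-] out:-; in:P1
Tick 2: [PARSE:-, VALIDATE:P1(v=6,ok=F), TRANSFORM:-, EMIT:-] out:-; in:-
Tick 3: [PARSE:-, VALIDATE:-, TRANSFORM:P1(v=0,ok=F), EMIT:-] out:-; in:-
Tick 4: [PARSE:P2(v=20,ok=F), VALIDATE:-, TRANSFORM:-, EMIT:P1(v=0,ok=F)] out:-; in:P2
Tick 5: [PARSE:-, VALIDATE:P2(v=20,ok=F), TRANSFORM:-, EMIT:-] out:P1(v=0); in:-
Tick 6: [PARSE:P3(v=1,ok=F), VALIDATE:-, TRANSFORM:P2(v=0,ok=F), EMIT:-] out:-; in:P3
Tick 7: [PARSE:P4(v=3,ok=F), VALIDATE:P3(v=1,ok=F), TRANSFORM:-, EMIT:P2(v=0,ok=F)] out:-; in:P4
Tick 8: [PARSE:P5(v=7,ok=F), VALIDATE:P4(v=3,ok=T), TRANSFORM:P3(v=0,ok=F), EMIT:-] out:P2(v=0); in:P5
Tick 9: [PARSE:-, VALIDATE:P5(v=7,ok=F), TRANSFORM:P4(v=6,ok=T), EMIT:P3(v=0,ok=F)] out:-; in:-
Tick 10: [PARSE:-, VALIDATE:-, TRANSFORM:P5(v=0,ok=F), EMIT:P4(v=6,ok=T)] out:P3(v=0); in:-
Tick 11: [PARSE:-, VALIDATE:-, TRANSFORM:-, EMIT:P5(v=0,ok=F)] out:P4(v=6); in:-
Tick 12: [PARSE:-, VALIDATE:-, TRANSFORM:-, EMIT:-] out:P5(v=0); in:-
P2: arrives tick 4, valid=False (id=2, id%4=2), emit tick 8, final value 0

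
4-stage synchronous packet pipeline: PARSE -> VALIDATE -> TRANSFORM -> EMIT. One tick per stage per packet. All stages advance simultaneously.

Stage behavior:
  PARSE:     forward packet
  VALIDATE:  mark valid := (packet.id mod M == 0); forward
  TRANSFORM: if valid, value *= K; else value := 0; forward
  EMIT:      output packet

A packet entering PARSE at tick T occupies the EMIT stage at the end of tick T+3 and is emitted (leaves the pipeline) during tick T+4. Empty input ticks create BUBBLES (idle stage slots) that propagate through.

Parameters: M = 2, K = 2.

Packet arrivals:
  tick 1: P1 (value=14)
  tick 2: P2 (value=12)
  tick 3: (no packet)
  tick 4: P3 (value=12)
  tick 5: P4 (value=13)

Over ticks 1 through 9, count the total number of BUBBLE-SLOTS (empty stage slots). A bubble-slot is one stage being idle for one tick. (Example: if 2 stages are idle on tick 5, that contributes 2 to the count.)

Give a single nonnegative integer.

Tick 1: [PARSE:P1(v=14,ok=F), VALIDATE:-, TRANSFORM:-, EMIT:-] out:-; bubbles=3
Tick 2: [PARSE:P2(v=12,ok=F), VALIDATE:P1(v=14,ok=F), TRANSFORM:-, EMIT:-] out:-; bubbles=2
Tick 3: [PARSE:-, VALIDATE:P2(v=12,ok=T), TRANSFORM:P1(v=0,ok=F), EMIT:-] out:-; bubbles=2
Tick 4: [PARSE:P3(v=12,ok=F), VALIDATE:-, TRANSFORM:P2(v=24,ok=T), EMIT:P1(v=0,ok=F)] out:-; bubbles=1
Tick 5: [PARSE:P4(v=13,ok=F), VALIDATE:P3(v=12,ok=F), TRANSFORM:-, EMIT:P2(v=24,ok=T)] out:P1(v=0); bubbles=1
Tick 6: [PARSE:-, VALIDATE:P4(v=13,ok=T), TRANSFORM:P3(v=0,ok=F), EMIT:-] out:P2(v=24); bubbles=2
Tick 7: [PARSE:-, VALIDATE:-, TRANSFORM:P4(v=26,ok=T), EMIT:P3(v=0,ok=F)] out:-; bubbles=2
Tick 8: [PARSE:-, VALIDATE:-, TRANSFORM:-, EMIT:P4(v=26,ok=T)] out:P3(v=0); bubbles=3
Tick 9: [PARSE:-, VALIDATE:-, TRANSFORM:-, EMIT:-] out:P4(v=26); bubbles=4
Total bubble-slots: 20

Answer: 20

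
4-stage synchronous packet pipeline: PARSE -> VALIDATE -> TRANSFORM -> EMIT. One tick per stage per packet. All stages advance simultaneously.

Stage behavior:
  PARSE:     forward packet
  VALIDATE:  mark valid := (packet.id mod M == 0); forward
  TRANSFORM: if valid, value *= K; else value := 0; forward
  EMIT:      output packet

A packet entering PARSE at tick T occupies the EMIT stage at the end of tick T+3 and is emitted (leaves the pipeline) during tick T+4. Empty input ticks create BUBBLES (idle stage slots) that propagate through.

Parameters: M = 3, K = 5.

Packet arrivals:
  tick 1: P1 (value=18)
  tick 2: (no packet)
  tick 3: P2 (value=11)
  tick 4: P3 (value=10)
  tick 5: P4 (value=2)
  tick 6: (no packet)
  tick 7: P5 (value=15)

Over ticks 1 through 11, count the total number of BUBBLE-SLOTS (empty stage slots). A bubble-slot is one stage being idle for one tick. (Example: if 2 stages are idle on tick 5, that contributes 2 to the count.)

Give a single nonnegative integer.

Tick 1: [PARSE:P1(v=18,ok=F), VALIDATE:-, TRANSFORM:-, EMIT:-] out:-; bubbles=3
Tick 2: [PARSE:-, VALIDATE:P1(v=18,ok=F), TRANSFORM:-, EMIT:-] out:-; bubbles=3
Tick 3: [PARSE:P2(v=11,ok=F), VALIDATE:-, TRANSFORM:P1(v=0,ok=F), EMIT:-] out:-; bubbles=2
Tick 4: [PARSE:P3(v=10,ok=F), VALIDATE:P2(v=11,ok=F), TRANSFORM:-, EMIT:P1(v=0,ok=F)] out:-; bubbles=1
Tick 5: [PARSE:P4(v=2,ok=F), VALIDATE:P3(v=10,ok=T), TRANSFORM:P2(v=0,ok=F), EMIT:-] out:P1(v=0); bubbles=1
Tick 6: [PARSE:-, VALIDATE:P4(v=2,ok=F), TRANSFORM:P3(v=50,ok=T), EMIT:P2(v=0,ok=F)] out:-; bubbles=1
Tick 7: [PARSE:P5(v=15,ok=F), VALIDATE:-, TRANSFORM:P4(v=0,ok=F), EMIT:P3(v=50,ok=T)] out:P2(v=0); bubbles=1
Tick 8: [PARSE:-, VALIDATE:P5(v=15,ok=F), TRANSFORM:-, EMIT:P4(v=0,ok=F)] out:P3(v=50); bubbles=2
Tick 9: [PARSE:-, VALIDATE:-, TRANSFORM:P5(v=0,ok=F), EMIT:-] out:P4(v=0); bubbles=3
Tick 10: [PARSE:-, VALIDATE:-, TRANSFORM:-, EMIT:P5(v=0,ok=F)] out:-; bubbles=3
Tick 11: [PARSE:-, VALIDATE:-, TRANSFORM:-, EMIT:-] out:P5(v=0); bubbles=4
Total bubble-slots: 24

Answer: 24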